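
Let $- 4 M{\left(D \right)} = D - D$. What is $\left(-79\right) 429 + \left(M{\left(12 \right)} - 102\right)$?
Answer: $-33993$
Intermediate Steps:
$M{\left(D \right)} = 0$ ($M{\left(D \right)} = - \frac{D - D}{4} = \left(- \frac{1}{4}\right) 0 = 0$)
$\left(-79\right) 429 + \left(M{\left(12 \right)} - 102\right) = \left(-79\right) 429 + \left(0 - 102\right) = -33891 - 102 = -33993$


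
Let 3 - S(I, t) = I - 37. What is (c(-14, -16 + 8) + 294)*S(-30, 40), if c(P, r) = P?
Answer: 19600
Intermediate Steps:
S(I, t) = 40 - I (S(I, t) = 3 - (I - 37) = 3 - (-37 + I) = 3 + (37 - I) = 40 - I)
(c(-14, -16 + 8) + 294)*S(-30, 40) = (-14 + 294)*(40 - 1*(-30)) = 280*(40 + 30) = 280*70 = 19600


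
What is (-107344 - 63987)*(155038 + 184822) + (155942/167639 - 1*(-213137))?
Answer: -9761340776779255/167639 ≈ -5.8228e+10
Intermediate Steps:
(-107344 - 63987)*(155038 + 184822) + (155942/167639 - 1*(-213137)) = -171331*339860 + (155942*(1/167639) + 213137) = -58228553660 + (155942/167639 + 213137) = -58228553660 + 35730229485/167639 = -9761340776779255/167639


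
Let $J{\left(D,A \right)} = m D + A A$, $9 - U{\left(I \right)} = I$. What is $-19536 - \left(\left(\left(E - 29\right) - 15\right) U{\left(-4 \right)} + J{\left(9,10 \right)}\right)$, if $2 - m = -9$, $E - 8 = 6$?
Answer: $-19345$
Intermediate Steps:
$E = 14$ ($E = 8 + 6 = 14$)
$m = 11$ ($m = 2 - -9 = 2 + 9 = 11$)
$U{\left(I \right)} = 9 - I$
$J{\left(D,A \right)} = A^{2} + 11 D$ ($J{\left(D,A \right)} = 11 D + A A = 11 D + A^{2} = A^{2} + 11 D$)
$-19536 - \left(\left(\left(E - 29\right) - 15\right) U{\left(-4 \right)} + J{\left(9,10 \right)}\right) = -19536 - \left(\left(\left(14 - 29\right) - 15\right) \left(9 - -4\right) + \left(10^{2} + 11 \cdot 9\right)\right) = -19536 - \left(\left(-15 - 15\right) \left(9 + 4\right) + \left(100 + 99\right)\right) = -19536 - \left(\left(-30\right) 13 + 199\right) = -19536 - \left(-390 + 199\right) = -19536 - -191 = -19536 + 191 = -19345$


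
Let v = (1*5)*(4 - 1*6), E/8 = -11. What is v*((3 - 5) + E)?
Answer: 900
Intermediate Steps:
E = -88 (E = 8*(-11) = -88)
v = -10 (v = 5*(4 - 6) = 5*(-2) = -10)
v*((3 - 5) + E) = -10*((3 - 5) - 88) = -10*(-2 - 88) = -10*(-90) = 900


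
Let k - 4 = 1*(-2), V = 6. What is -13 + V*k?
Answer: -1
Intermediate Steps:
k = 2 (k = 4 + 1*(-2) = 4 - 2 = 2)
-13 + V*k = -13 + 6*2 = -13 + 12 = -1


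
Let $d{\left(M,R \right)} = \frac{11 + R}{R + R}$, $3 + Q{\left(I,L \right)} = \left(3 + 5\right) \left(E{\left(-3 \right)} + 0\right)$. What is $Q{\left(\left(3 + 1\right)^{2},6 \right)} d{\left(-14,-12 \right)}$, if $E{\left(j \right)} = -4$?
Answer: $- \frac{35}{24} \approx -1.4583$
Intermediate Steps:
$Q{\left(I,L \right)} = -35$ ($Q{\left(I,L \right)} = -3 + \left(3 + 5\right) \left(-4 + 0\right) = -3 + 8 \left(-4\right) = -3 - 32 = -35$)
$d{\left(M,R \right)} = \frac{11 + R}{2 R}$
$Q{\left(\left(3 + 1\right)^{2},6 \right)} d{\left(-14,-12 \right)} = - 35 \frac{11 - 12}{2 \left(-12\right)} = - 35 \cdot \frac{1}{2} \left(- \frac{1}{12}\right) \left(-1\right) = \left(-35\right) \frac{1}{24} = - \frac{35}{24}$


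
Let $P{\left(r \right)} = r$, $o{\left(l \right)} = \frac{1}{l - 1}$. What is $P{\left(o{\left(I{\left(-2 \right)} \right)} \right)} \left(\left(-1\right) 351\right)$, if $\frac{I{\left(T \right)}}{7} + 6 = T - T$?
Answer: $\frac{351}{43} \approx 8.1628$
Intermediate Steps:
$I{\left(T \right)} = -42$ ($I{\left(T \right)} = -42 + 7 \left(T - T\right) = -42 + 7 \cdot 0 = -42 + 0 = -42$)
$o{\left(l \right)} = \frac{1}{-1 + l}$
$P{\left(o{\left(I{\left(-2 \right)} \right)} \right)} \left(\left(-1\right) 351\right) = \frac{\left(-1\right) 351}{-1 - 42} = \frac{1}{-43} \left(-351\right) = \left(- \frac{1}{43}\right) \left(-351\right) = \frac{351}{43}$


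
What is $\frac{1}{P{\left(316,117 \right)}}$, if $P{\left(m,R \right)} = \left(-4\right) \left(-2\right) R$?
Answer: $\frac{1}{936} \approx 0.0010684$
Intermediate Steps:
$P{\left(m,R \right)} = 8 R$
$\frac{1}{P{\left(316,117 \right)}} = \frac{1}{8 \cdot 117} = \frac{1}{936}$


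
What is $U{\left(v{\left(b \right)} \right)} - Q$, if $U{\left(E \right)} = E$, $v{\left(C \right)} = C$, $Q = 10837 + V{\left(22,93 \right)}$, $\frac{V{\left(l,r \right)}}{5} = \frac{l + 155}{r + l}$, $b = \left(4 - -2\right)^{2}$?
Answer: $- \frac{248600}{23} \approx -10809.0$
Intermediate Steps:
$b = 36$ ($b = \left(4 + 2\right)^{2} = 6^{2} = 36$)
$V{\left(l,r \right)} = \frac{5 \left(155 + l\right)}{l + r}$ ($V{\left(l,r \right)} = 5 \frac{l + 155}{r + l} = 5 \frac{155 + l}{l + r} = \frac{5 \left(155 + l\right)}{l + r}$)
$Q = \frac{249428}{23}$ ($Q = 10837 + \frac{5 \left(155 + 22\right)}{22 + 93} = 10837 + 5 \cdot \frac{1}{115} \cdot 177 = 10837 + \frac{177}{23} = \frac{249428}{23} \approx 10845.0$)
$U{\left(v{\left(b \right)} \right)} - Q = 36 - \frac{249428}{23} = - \frac{248600}{23}$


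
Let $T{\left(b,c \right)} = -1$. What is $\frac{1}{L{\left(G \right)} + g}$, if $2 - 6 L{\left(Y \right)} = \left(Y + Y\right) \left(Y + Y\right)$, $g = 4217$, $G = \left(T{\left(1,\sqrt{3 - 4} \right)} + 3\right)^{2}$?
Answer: $\frac{3}{12620} \approx 0.00023772$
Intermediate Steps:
$G = 4$ ($G = \left(-1 + 3\right)^{2} = 2^{2} = 4$)
$L{\left(Y \right)} = \frac{1}{3} - \frac{2 Y^{2}}{3}$ ($L{\left(Y \right)} = \frac{1}{3} - \frac{\left(Y + Y\right) \left(Y + Y\right)}{6} = \frac{1}{3} - \frac{2 Y 2 Y}{6} = \frac{1}{3} - \frac{4 Y^{2}}{6} = \frac{1}{3} - \frac{2 Y^{2}}{3}$)
$\frac{1}{L{\left(G \right)} + g} = \frac{1}{\left(\frac{1}{3} - \frac{2 \cdot 4^{2}}{3}\right) + 4217} = \frac{1}{\left(\frac{1}{3} - \frac{32}{3}\right) + 4217} = \frac{1}{- \frac{31}{3} + 4217} = \frac{1}{\frac{12620}{3}} = \frac{3}{12620}$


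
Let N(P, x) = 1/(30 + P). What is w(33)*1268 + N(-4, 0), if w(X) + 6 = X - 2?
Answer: 824201/26 ≈ 31700.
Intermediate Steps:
w(X) = -8 + X (w(X) = -6 + (X - 2) = -6 + (-2 + X) = -8 + X)
w(33)*1268 + N(-4, 0) = (-8 + 33)*1268 + 1/(30 - 4) = 25*1268 + 1/26 = 31700 + 1/26 = 824201/26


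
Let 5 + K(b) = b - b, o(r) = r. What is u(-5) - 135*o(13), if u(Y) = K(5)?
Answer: -1760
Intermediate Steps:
K(b) = -5 (K(b) = -5 + (b - b) = -5 + 0 = -5)
u(Y) = -5
u(-5) - 135*o(13) = -5 - 135*13 = -5 - 1755 = -1760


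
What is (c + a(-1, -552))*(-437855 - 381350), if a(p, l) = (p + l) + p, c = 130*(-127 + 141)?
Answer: -1037113530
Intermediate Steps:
c = 1820 (c = 130*14 = 1820)
a(p, l) = l + 2*p (a(p, l) = (l + p) + p = l + 2*p)
(c + a(-1, -552))*(-437855 - 381350) = (1820 + (-552 + 2*(-1)))*(-437855 - 381350) = (1820 + (-552 - 2))*(-819205) = (1820 - 554)*(-819205) = 1266*(-819205) = -1037113530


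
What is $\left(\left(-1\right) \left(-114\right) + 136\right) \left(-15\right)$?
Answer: $-3750$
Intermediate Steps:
$\left(\left(-1\right) \left(-114\right) + 136\right) \left(-15\right) = \left(114 + 136\right) \left(-15\right) = 250 \left(-15\right) = -3750$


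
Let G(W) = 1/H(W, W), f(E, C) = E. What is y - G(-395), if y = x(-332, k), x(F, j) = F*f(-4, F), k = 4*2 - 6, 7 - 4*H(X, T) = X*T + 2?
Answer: 51798641/39005 ≈ 1328.0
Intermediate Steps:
H(X, T) = 5/4 - T*X/4 (H(X, T) = 7/4 - (X*T + 2)/4 = 7/4 - (T*X + 2)/4 = 7/4 - (2 + T*X)/4 = 7/4 + (-½ - T*X/4) = 5/4 - T*X/4)
k = 2 (k = 8 - 6 = 2)
x(F, j) = -4*F (x(F, j) = F*(-4) = -4*F)
y = 1328 (y = -4*(-332) = 1328)
G(W) = 1/(5/4 - W²/4) (G(W) = 1/(5/4 - W*W/4) = 1/(5/4 - W²/4))
y - G(-395) = 1328 - (-4)/(-5 + (-395)²) = 1328 - (-4)/(-5 + 156025) = 1328 - (-4)/156020 = 1328 - 1*(-1/39005) = 1328 + 1/39005 = 51798641/39005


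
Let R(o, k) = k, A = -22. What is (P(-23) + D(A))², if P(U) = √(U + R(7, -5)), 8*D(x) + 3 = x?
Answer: (25 - 16*I*√7)²/64 ≈ -18.234 - 33.072*I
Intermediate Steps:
D(x) = -3/8 + x/8
P(U) = √(-5 + U) (P(U) = √(U - 5) = √(-5 + U))
(P(-23) + D(A))² = (√(-5 - 23) + (-3/8 + (⅛)*(-22)))² = (√(-28) + (-3/8 - 11/4))² = (2*I*√7 - 25/8)² = (-25/8 + 2*I*√7)²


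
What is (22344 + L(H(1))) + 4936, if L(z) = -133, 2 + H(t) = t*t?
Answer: 27147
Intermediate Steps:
H(t) = -2 + t² (H(t) = -2 + t*t = -2 + t²)
(22344 + L(H(1))) + 4936 = (22344 - 133) + 4936 = 22211 + 4936 = 27147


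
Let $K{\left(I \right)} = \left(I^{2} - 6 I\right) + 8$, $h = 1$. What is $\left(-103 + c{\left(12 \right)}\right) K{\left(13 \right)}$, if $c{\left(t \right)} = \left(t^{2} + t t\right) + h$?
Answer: $18414$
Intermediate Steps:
$K{\left(I \right)} = 8 + I^{2} - 6 I$
$c{\left(t \right)} = 1 + 2 t^{2}$ ($c{\left(t \right)} = \left(t^{2} + t t\right) + 1 = \left(t^{2} + t^{2}\right) + 1 = 2 t^{2} + 1 = 1 + 2 t^{2}$)
$\left(-103 + c{\left(12 \right)}\right) K{\left(13 \right)} = \left(-103 + \left(1 + 2 \cdot 12^{2}\right)\right) \left(8 + 13^{2} - 78\right) = \left(-103 + \left(1 + 2 \cdot 144\right)\right) \left(8 + 169 - 78\right) = \left(-103 + \left(1 + 288\right)\right) 99 = \left(-103 + 289\right) 99 = 186 \cdot 99 = 18414$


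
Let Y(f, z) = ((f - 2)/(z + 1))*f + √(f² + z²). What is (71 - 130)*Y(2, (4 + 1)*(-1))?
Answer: -59*√29 ≈ -317.72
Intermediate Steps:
Y(f, z) = √(f² + z²) + f*(-2 + f)/(1 + z) (Y(f, z) = ((-2 + f)/(1 + z))*f + √(f² + z²) = f*(-2 + f)/(1 + z) + √(f² + z²) = √(f² + z²) + f*(-2 + f)/(1 + z))
(71 - 130)*Y(2, (4 + 1)*(-1)) = (71 - 130)*((2² + √(2² + ((4 + 1)*(-1))²) - 2*2 + ((4 + 1)*(-1))*√(2² + ((4 + 1)*(-1))²))/(1 + (4 + 1)*(-1))) = -59*(4 + √(4 + (5*(-1))²) - 4 + (5*(-1))*√(4 + (5*(-1))²))/(1 + 5*(-1)) = -59*(4 + √(4 + (-5)²) - 4 - 5*√(4 + (-5)²))/(1 - 5) = -59*(4 + √(4 + 25) - 4 - 5*√(4 + 25))/(-4) = -(-59)*(4 + √29 - 4 - 5*√29)/4 = -(-59)*(-4*√29)/4 = -59*√29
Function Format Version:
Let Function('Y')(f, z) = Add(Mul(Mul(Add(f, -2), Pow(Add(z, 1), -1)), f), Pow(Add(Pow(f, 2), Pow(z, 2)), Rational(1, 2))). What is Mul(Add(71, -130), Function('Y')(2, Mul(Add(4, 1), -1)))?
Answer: Mul(-59, Pow(29, Rational(1, 2))) ≈ -317.72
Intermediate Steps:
Function('Y')(f, z) = Add(Pow(Add(Pow(f, 2), Pow(z, 2)), Rational(1, 2)), Mul(f, Pow(Add(1, z), -1), Add(-2, f))) (Function('Y')(f, z) = Add(Mul(Mul(Add(-2, f), Pow(Add(1, z), -1)), f), Pow(Add(Pow(f, 2), Pow(z, 2)), Rational(1, 2))) = Add(Mul(Mul(Pow(Add(1, z), -1), Add(-2, f)), f), Pow(Add(Pow(f, 2), Pow(z, 2)), Rational(1, 2))) = Add(Mul(f, Pow(Add(1, z), -1), Add(-2, f)), Pow(Add(Pow(f, 2), Pow(z, 2)), Rational(1, 2))) = Add(Pow(Add(Pow(f, 2), Pow(z, 2)), Rational(1, 2)), Mul(f, Pow(Add(1, z), -1), Add(-2, f))))
Mul(Add(71, -130), Function('Y')(2, Mul(Add(4, 1), -1))) = Mul(Add(71, -130), Mul(Pow(Add(1, Mul(Add(4, 1), -1)), -1), Add(Pow(2, 2), Pow(Add(Pow(2, 2), Pow(Mul(Add(4, 1), -1), 2)), Rational(1, 2)), Mul(-2, 2), Mul(Mul(Add(4, 1), -1), Pow(Add(Pow(2, 2), Pow(Mul(Add(4, 1), -1), 2)), Rational(1, 2)))))) = Mul(-59, Mul(Pow(Add(1, Mul(5, -1)), -1), Add(4, Pow(Add(4, Pow(Mul(5, -1), 2)), Rational(1, 2)), -4, Mul(Mul(5, -1), Pow(Add(4, Pow(Mul(5, -1), 2)), Rational(1, 2)))))) = Mul(-59, Mul(Pow(Add(1, -5), -1), Add(4, Pow(Add(4, Pow(-5, 2)), Rational(1, 2)), -4, Mul(-5, Pow(Add(4, Pow(-5, 2)), Rational(1, 2)))))) = Mul(-59, Mul(Pow(-4, -1), Add(4, Pow(Add(4, 25), Rational(1, 2)), -4, Mul(-5, Pow(Add(4, 25), Rational(1, 2)))))) = Mul(-59, Mul(Rational(-1, 4), Add(4, Pow(29, Rational(1, 2)), -4, Mul(-5, Pow(29, Rational(1, 2)))))) = Mul(-59, Mul(Rational(-1, 4), Mul(-4, Pow(29, Rational(1, 2))))) = Mul(-59, Pow(29, Rational(1, 2)))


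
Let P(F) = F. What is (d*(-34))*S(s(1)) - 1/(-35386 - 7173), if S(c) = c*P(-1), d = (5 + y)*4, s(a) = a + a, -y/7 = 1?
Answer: -23152095/42559 ≈ -544.00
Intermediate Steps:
y = -7 (y = -7*1 = -7)
s(a) = 2*a
d = -8 (d = (5 - 7)*4 = -2*4 = -8)
S(c) = -c (S(c) = c*(-1) = -c)
(d*(-34))*S(s(1)) - 1/(-35386 - 7173) = (-8*(-34))*(-2) - 1/(-35386 - 7173) = 272*(-1*2) - 1/(-42559) = 272*(-2) - 1*(-1/42559) = -544 + 1/42559 = -23152095/42559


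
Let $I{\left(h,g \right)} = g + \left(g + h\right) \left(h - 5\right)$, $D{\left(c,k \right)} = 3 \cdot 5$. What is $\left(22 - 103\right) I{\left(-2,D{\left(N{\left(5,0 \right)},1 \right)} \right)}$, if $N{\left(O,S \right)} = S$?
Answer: $6156$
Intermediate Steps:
$D{\left(c,k \right)} = 15$
$I{\left(h,g \right)} = g + \left(-5 + h\right) \left(g + h\right)$ ($I{\left(h,g \right)} = g + \left(g + h\right) \left(-5 + h\right) = g + \left(-5 + h\right) \left(g + h\right)$)
$\left(22 - 103\right) I{\left(-2,D{\left(N{\left(5,0 \right)},1 \right)} \right)} = \left(22 - 103\right) \left(\left(-2\right)^{2} - -10 - 60 + 15 \left(-2\right)\right) = - 81 \left(4 + 10 - 60 - 30\right) = \left(-81\right) \left(-76\right) = 6156$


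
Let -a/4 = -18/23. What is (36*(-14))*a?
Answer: -36288/23 ≈ -1577.7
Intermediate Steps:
a = 72/23 (a = -(-72)/23 = -4*(-18/23) = 72/23 ≈ 3.1304)
(36*(-14))*a = (36*(-14))*(72/23) = -504*72/23 = -36288/23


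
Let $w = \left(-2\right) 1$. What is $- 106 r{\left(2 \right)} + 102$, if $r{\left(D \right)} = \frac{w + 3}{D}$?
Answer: $49$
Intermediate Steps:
$w = -2$
$r{\left(D \right)} = \frac{1}{D}$ ($r{\left(D \right)} = \frac{-2 + 3}{D} = 1 \frac{1}{D} = \frac{1}{D}$)
$- 106 r{\left(2 \right)} + 102 = - \frac{106}{2} + 102 = \left(-106\right) \frac{1}{2} + 102 = -53 + 102 = 49$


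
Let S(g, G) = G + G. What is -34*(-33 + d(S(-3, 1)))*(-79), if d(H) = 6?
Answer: -72522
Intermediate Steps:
S(g, G) = 2*G
-34*(-33 + d(S(-3, 1)))*(-79) = -34*(-33 + 6)*(-79) = -34*(-27)*(-79) = 918*(-79) = -72522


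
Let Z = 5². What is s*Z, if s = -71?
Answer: -1775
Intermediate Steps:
Z = 25
s*Z = -71*25 = -1775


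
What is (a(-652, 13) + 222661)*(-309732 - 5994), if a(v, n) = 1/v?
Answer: -22917756446973/326 ≈ -7.0300e+10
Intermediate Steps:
(a(-652, 13) + 222661)*(-309732 - 5994) = (1/(-652) + 222661)*(-309732 - 5994) = (-1/652 + 222661)*(-315726) = (145174971/652)*(-315726) = -22917756446973/326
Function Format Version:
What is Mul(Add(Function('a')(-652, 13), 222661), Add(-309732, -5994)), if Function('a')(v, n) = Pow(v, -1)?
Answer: Rational(-22917756446973, 326) ≈ -7.0300e+10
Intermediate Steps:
Mul(Add(Function('a')(-652, 13), 222661), Add(-309732, -5994)) = Mul(Add(Pow(-652, -1), 222661), Add(-309732, -5994)) = Mul(Add(Rational(-1, 652), 222661), -315726) = Mul(Rational(145174971, 652), -315726) = Rational(-22917756446973, 326)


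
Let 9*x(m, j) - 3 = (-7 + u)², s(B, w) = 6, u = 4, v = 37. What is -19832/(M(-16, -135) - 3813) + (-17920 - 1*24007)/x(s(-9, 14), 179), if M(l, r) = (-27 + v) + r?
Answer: -247623125/7876 ≈ -31440.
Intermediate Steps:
x(m, j) = 4/3 (x(m, j) = ⅓ + (-7 + 4)²/9 = ⅓ + (⅑)*(-3)² = ⅓ + (⅑)*9 = ⅓ + 1 = 4/3)
M(l, r) = 10 + r (M(l, r) = (-27 + 37) + r = 10 + r)
-19832/(M(-16, -135) - 3813) + (-17920 - 1*24007)/x(s(-9, 14), 179) = -19832/((10 - 135) - 3813) + (-17920 - 1*24007)/(4/3) = -19832/(-125 - 3813) + (-17920 - 24007)*(¾) = -19832/(-3938) - 41927*¾ = -19832*(-1/3938) - 125781/4 = 9916/1969 - 125781/4 = -247623125/7876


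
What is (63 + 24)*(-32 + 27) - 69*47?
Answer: -3678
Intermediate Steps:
(63 + 24)*(-32 + 27) - 69*47 = 87*(-5) - 3243 = -435 - 3243 = -3678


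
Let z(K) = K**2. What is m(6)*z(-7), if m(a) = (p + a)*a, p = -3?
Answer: 882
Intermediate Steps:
m(a) = a*(-3 + a) (m(a) = (-3 + a)*a = a*(-3 + a))
m(6)*z(-7) = (6*(-3 + 6))*(-7)**2 = (6*3)*49 = 18*49 = 882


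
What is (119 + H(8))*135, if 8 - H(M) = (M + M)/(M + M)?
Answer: 17010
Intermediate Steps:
H(M) = 7 (H(M) = 8 - (M + M)/(M + M) = 8 - 2*M/(2*M) = 8 - 2*M*1/(2*M) = 8 - 1*1 = 8 - 1 = 7)
(119 + H(8))*135 = (119 + 7)*135 = 126*135 = 17010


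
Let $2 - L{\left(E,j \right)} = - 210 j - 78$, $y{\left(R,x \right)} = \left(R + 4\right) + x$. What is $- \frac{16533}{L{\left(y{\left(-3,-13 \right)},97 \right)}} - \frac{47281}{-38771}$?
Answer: $\frac{325895507}{792866950} \approx 0.41103$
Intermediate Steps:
$y{\left(R,x \right)} = 4 + R + x$ ($y{\left(R,x \right)} = \left(4 + R\right) + x = 4 + R + x$)
$L{\left(E,j \right)} = 80 + 210 j$ ($L{\left(E,j \right)} = 2 - \left(- 210 j - 78\right) = 2 - \left(-78 - 210 j\right) = 2 + \left(78 + 210 j\right) = 80 + 210 j$)
$- \frac{16533}{L{\left(y{\left(-3,-13 \right)},97 \right)}} - \frac{47281}{-38771} = - \frac{16533}{80 + 210 \cdot 97} - \frac{47281}{-38771} = - \frac{16533}{80 + 20370} - - \frac{47281}{38771} = - \frac{16533}{20450} + \frac{47281}{38771} = \frac{325895507}{792866950}$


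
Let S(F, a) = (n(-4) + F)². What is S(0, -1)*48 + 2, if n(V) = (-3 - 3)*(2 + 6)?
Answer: 110594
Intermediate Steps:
n(V) = -48 (n(V) = -6*8 = -48)
S(F, a) = (-48 + F)²
S(0, -1)*48 + 2 = (-48 + 0)²*48 + 2 = (-48)²*48 + 2 = 2304*48 + 2 = 110592 + 2 = 110594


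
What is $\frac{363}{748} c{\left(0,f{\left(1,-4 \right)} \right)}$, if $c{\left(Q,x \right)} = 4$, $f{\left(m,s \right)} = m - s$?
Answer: $\frac{33}{17} \approx 1.9412$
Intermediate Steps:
$\frac{363}{748} c{\left(0,f{\left(1,-4 \right)} \right)} = \frac{363}{748} \cdot 4 = 363 \cdot \frac{1}{748} \cdot 4 = \frac{33}{68} \cdot 4 = \frac{33}{17}$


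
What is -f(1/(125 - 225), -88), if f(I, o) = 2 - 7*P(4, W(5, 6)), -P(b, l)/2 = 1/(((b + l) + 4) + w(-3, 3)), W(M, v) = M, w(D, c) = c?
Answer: -23/8 ≈ -2.8750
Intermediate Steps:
P(b, l) = -2/(7 + b + l) (P(b, l) = -2/(((b + l) + 4) + 3) = -2/((4 + b + l) + 3) = -2/(7 + b + l))
f(I, o) = 23/8 (f(I, o) = 2 - (-14)/(7 + 4 + 5) = 2 - (-14)/16 = 2 - 7*(-⅛) = 2 + 7/8 = 23/8)
-f(1/(125 - 225), -88) = -1*23/8 = -23/8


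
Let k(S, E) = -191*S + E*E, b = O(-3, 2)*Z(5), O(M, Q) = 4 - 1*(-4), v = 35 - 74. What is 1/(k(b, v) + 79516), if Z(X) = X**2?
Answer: 1/42837 ≈ 2.3344e-5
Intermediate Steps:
v = -39
O(M, Q) = 8 (O(M, Q) = 4 + 4 = 8)
b = 200 (b = 8*5**2 = 8*25 = 200)
k(S, E) = E**2 - 191*S (k(S, E) = -191*S + E**2 = E**2 - 191*S)
1/(k(b, v) + 79516) = 1/(((-39)**2 - 191*200) + 79516) = 1/((1521 - 38200) + 79516) = 1/(-36679 + 79516) = 1/42837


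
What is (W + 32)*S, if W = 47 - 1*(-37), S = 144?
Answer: 16704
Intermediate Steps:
W = 84 (W = 47 + 37 = 84)
(W + 32)*S = (84 + 32)*144 = 116*144 = 16704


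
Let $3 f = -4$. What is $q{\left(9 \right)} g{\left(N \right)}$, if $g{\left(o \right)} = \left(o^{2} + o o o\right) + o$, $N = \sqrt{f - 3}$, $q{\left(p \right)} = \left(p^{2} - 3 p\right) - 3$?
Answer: $-221 - \frac{170 i \sqrt{39}}{3} \approx -221.0 - 353.88 i$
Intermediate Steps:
$f = - \frac{4}{3}$ ($f = \frac{1}{3} \left(-4\right) = - \frac{4}{3} \approx -1.3333$)
$q{\left(p \right)} = -3 + p^{2} - 3 p$
$N = \frac{i \sqrt{39}}{3}$ ($N = \sqrt{- \frac{4}{3} - 3} = \sqrt{- \frac{13}{3}} = \frac{i \sqrt{39}}{3} \approx 2.0817 i$)
$g{\left(o \right)} = o + o^{2} + o^{3}$ ($g{\left(o \right)} = \left(o^{2} + o^{2} o\right) + o = \left(o^{2} + o^{3}\right) + o = o + o^{2} + o^{3}$)
$q{\left(9 \right)} g{\left(N \right)} = \left(-3 + 9^{2} - 27\right) \frac{i \sqrt{39}}{3} \left(1 + \frac{i \sqrt{39}}{3} + \left(\frac{i \sqrt{39}}{3}\right)^{2}\right) = \left(-3 + 81 - 27\right) \frac{i \sqrt{39}}{3} \left(1 + \frac{i \sqrt{39}}{3} - \frac{13}{3}\right) = 51 \frac{i \sqrt{39}}{3} \left(- \frac{10}{3} + \frac{i \sqrt{39}}{3}\right) = 51 \frac{i \sqrt{39} \left(- \frac{10}{3} + \frac{i \sqrt{39}}{3}\right)}{3} = 17 i \sqrt{39} \left(- \frac{10}{3} + \frac{i \sqrt{39}}{3}\right)$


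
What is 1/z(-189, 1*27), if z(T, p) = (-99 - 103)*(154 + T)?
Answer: 1/7070 ≈ 0.00014144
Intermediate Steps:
z(T, p) = -31108 - 202*T (z(T, p) = -202*(154 + T) = -31108 - 202*T)
1/z(-189, 1*27) = 1/(-31108 - 202*(-189)) = 1/(-31108 + 38178) = 1/7070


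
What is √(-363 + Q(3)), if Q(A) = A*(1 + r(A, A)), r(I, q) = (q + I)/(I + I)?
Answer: I*√357 ≈ 18.894*I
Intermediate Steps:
r(I, q) = (I + q)/(2*I) (r(I, q) = (I + q)/((2*I)) = (I + q)*(1/(2*I)) = (I + q)/(2*I))
Q(A) = 2*A (Q(A) = A*(1 + (A + A)/(2*A)) = A*(1 + (2*A)/(2*A)) = A*(1 + 1) = A*2 = 2*A)
√(-363 + Q(3)) = √(-363 + 2*3) = √(-363 + 6) = √(-357) = I*√357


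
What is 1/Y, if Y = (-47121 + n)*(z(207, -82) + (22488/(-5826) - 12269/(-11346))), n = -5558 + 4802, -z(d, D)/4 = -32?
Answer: -3672322/22016398662401 ≈ -1.6680e-7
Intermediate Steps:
z(d, D) = 128 (z(d, D) = -4*(-32) = 128)
n = -756
Y = -22016398662401/3672322 (Y = (-47121 - 756)*(128 + (22488/(-5826) - 12269/(-11346))) = -47877*(128 + (22488*(-1/5826) - 12269*(-1/11346))) = -47877*(128 + (-3748/971 + 12269/11346)) = -47877*(128 - 30611609/11016966) = -47877*1379560039/11016966 = -22016398662401/3672322 ≈ -5.9952e+6)
1/Y = 1/(-22016398662401/3672322) = -3672322/22016398662401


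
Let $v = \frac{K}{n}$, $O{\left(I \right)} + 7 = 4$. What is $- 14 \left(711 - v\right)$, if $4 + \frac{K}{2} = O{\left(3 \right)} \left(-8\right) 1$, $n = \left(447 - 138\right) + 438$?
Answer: $- \frac{7435078}{747} \approx -9953.3$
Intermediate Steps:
$O{\left(I \right)} = -3$ ($O{\left(I \right)} = -7 + 4 = -3$)
$n = 747$ ($n = 309 + 438 = 747$)
$K = 40$ ($K = -8 + 2 \left(-3\right) \left(-8\right) 1 = -8 + 2 \cdot 24 \cdot 1 = -8 + 2 \cdot 24 = -8 + 48 = 40$)
$v = \frac{40}{747} \approx 0.053548$
$- 14 \left(711 - v\right) = - 14 \left(711 - \frac{40}{747}\right) = \left(-14\right) \frac{531077}{747} = - \frac{7435078}{747}$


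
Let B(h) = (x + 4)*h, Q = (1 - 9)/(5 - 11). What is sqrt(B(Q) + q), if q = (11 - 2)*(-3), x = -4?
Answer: 3*I*sqrt(3) ≈ 5.1962*I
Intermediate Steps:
Q = 4/3 (Q = -8/(-6) = -8*(-1/6) = 4/3 ≈ 1.3333)
q = -27 (q = 9*(-3) = -27)
B(h) = 0 (B(h) = (-4 + 4)*h = 0*h = 0)
sqrt(B(Q) + q) = sqrt(0 - 27) = sqrt(-27) = 3*I*sqrt(3)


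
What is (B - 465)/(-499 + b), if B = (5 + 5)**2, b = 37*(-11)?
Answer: 365/906 ≈ 0.40287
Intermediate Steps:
b = -407
B = 100 (B = 10**2 = 100)
(B - 465)/(-499 + b) = (100 - 465)/(-499 - 407) = -365/(-906) = -365*(-1/906) = 365/906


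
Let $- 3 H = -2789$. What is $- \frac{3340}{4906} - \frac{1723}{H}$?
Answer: $- \frac{17337187}{6841417} \approx -2.5342$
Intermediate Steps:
$H = \frac{2789}{3}$ ($H = \left(- \frac{1}{3}\right) \left(-2789\right) = \frac{2789}{3} \approx 929.67$)
$- \frac{3340}{4906} - \frac{1723}{H} = - \frac{3340}{4906} - \frac{1723}{\frac{2789}{3}} = \left(-3340\right) \frac{1}{4906} - \frac{5169}{2789} = - \frac{1670}{2453} - \frac{5169}{2789} = - \frac{17337187}{6841417}$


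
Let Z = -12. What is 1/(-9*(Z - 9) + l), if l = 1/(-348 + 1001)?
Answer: 653/123418 ≈ 0.0052910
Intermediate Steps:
l = 1/653 ≈ 0.0015314
1/(-9*(Z - 9) + l) = 1/(-9*(-12 - 9) + 1/653) = 1/(-9*(-21) + 1/653) = 1/(189 + 1/653) = 1/(123418/653) = 653/123418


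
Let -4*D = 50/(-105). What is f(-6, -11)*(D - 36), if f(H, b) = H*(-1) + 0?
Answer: -1507/7 ≈ -215.29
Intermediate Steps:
D = 5/42 (D = -25/(2*(-105)) = -25*(-1)/(2*105) = -¼*(-10/21) = 5/42 ≈ 0.11905)
f(H, b) = -H (f(H, b) = -H + 0 = -H)
f(-6, -11)*(D - 36) = (-1*(-6))*(5/42 - 36) = 6*(-1507/42) = -1507/7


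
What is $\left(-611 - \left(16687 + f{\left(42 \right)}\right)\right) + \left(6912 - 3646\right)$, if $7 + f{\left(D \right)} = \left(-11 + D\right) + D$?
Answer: $-14098$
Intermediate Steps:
$f{\left(D \right)} = -18 + 2 D$ ($f{\left(D \right)} = -7 + \left(\left(-11 + D\right) + D\right) = -7 + \left(-11 + 2 D\right) = -18 + 2 D$)
$\left(-611 - \left(16687 + f{\left(42 \right)}\right)\right) + \left(6912 - 3646\right) = \left(-611 - \left(16669 + 84\right)\right) + \left(6912 - 3646\right) = \left(-611 - 16753\right) + \left(6912 - 3646\right) = \left(-611 - 16753\right) + 3266 = -17364 + 3266 = -14098$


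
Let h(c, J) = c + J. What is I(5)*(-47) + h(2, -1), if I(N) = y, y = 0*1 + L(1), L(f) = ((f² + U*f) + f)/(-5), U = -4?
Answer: -89/5 ≈ -17.800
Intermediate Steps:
L(f) = -f²/5 + 3*f/5 (L(f) = ((f² - 4*f) + f)/(-5) = (f² - 3*f)*(-⅕) = -f²/5 + 3*f/5)
h(c, J) = J + c
y = ⅖ (y = 0*1 + (⅕)*1*(3 - 1*1) = 0 + (⅕)*1*(3 - 1) = 0 + (⅕)*1*2 = 0 + ⅖ = ⅖ ≈ 0.40000)
I(N) = ⅖
I(5)*(-47) + h(2, -1) = (⅖)*(-47) + (-1 + 2) = -94/5 + 1 = -89/5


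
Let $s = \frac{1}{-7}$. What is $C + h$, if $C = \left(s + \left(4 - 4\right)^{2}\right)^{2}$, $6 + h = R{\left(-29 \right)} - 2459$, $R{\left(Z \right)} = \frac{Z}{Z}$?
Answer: $- \frac{120735}{49} \approx -2464.0$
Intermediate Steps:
$R{\left(Z \right)} = 1$
$s = - \frac{1}{7} \approx -0.14286$
$h = -2464$ ($h = -6 + \left(1 - 2459\right) = -6 - 2458 = -2464$)
$C = \frac{1}{49}$ ($C = \left(- \frac{1}{7} + \left(4 - 4\right)^{2}\right)^{2} = \left(- \frac{1}{7} + 0^{2}\right)^{2} = \left(- \frac{1}{7} + 0\right)^{2} = \left(- \frac{1}{7}\right)^{2} = \frac{1}{49} \approx 0.020408$)
$C + h = \frac{1}{49} - 2464 = - \frac{120735}{49}$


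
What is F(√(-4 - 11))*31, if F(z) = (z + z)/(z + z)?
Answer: 31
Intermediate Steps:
F(z) = 1 (F(z) = (2*z)/((2*z)) = (2*z)*(1/(2*z)) = 1)
F(√(-4 - 11))*31 = 1*31 = 31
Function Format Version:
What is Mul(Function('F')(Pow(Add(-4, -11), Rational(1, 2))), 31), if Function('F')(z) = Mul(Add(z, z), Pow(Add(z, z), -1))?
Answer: 31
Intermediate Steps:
Function('F')(z) = 1 (Function('F')(z) = Mul(Mul(2, z), Pow(Mul(2, z), -1)) = Mul(Mul(2, z), Mul(Rational(1, 2), Pow(z, -1))) = 1)
Mul(Function('F')(Pow(Add(-4, -11), Rational(1, 2))), 31) = Mul(1, 31) = 31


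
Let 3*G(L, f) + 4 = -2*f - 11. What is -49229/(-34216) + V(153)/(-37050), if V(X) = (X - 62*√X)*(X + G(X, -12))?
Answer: 12913679/16252600 + 372*√17/475 ≈ 4.0236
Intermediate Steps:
G(L, f) = -5 - 2*f/3 (G(L, f) = -4/3 + (-2*f - 11)/3 = -4/3 + (-11 - 2*f)/3 = -4/3 + (-11/3 - 2*f/3) = -5 - 2*f/3)
V(X) = (3 + X)*(X - 62*√X) (V(X) = (X - 62*√X)*(X + (-5 - ⅔*(-12))) = (X - 62*√X)*(X + (-5 + 8)) = (X - 62*√X)*(X + 3) = (X - 62*√X)*(3 + X) = (3 + X)*(X - 62*√X))
-49229/(-34216) + V(153)/(-37050) = -49229/(-34216) + (153² - 558*√17 - 28458*√17 + 3*153)/(-37050) = -49229*(-1/34216) + (23409 - 558*√17 - 28458*√17 + 459)*(-1/37050) = 49229/34216 + (23409 - 558*√17 - 28458*√17 + 459)*(-1/37050) = 49229/34216 + (23868 - 29016*√17)*(-1/37050) = 49229/34216 + (-306/475 + 372*√17/475) = 12913679/16252600 + 372*√17/475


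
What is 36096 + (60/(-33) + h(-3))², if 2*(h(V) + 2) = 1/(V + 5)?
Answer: 69906505/1936 ≈ 36109.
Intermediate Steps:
h(V) = -2 + 1/(2*(5 + V)) (h(V) = -2 + 1/(2*(V + 5)) = -2 + 1/(2*(5 + V)))
36096 + (60/(-33) + h(-3))² = 36096 + (60/(-33) + (-19 - 4*(-3))/(2*(5 - 3)))² = 36096 + (60*(-1/33) + (½)*(-19 + 12)/2)² = 36096 + (-20/11 + (½)*(½)*(-7))² = 36096 + (-20/11 - 7/4)² = 36096 + (-157/44)² = 36096 + 24649/1936 = 69906505/1936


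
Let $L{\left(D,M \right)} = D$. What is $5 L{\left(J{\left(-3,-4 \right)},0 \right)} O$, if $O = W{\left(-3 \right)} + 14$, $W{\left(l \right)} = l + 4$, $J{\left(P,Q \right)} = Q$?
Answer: $-300$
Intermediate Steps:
$W{\left(l \right)} = 4 + l$
$O = 15$ ($O = \left(4 - 3\right) + 14 = 1 + 14 = 15$)
$5 L{\left(J{\left(-3,-4 \right)},0 \right)} O = 5 \left(-4\right) 15 = \left(-20\right) 15 = -300$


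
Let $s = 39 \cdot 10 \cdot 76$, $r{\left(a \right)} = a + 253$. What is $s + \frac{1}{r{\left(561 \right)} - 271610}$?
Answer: $\frac{8026393439}{270796} \approx 29640.0$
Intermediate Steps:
$r{\left(a \right)} = 253 + a$
$s = 29640$ ($s = 390 \cdot 76 = 29640$)
$s + \frac{1}{r{\left(561 \right)} - 271610} = 29640 + \frac{1}{\left(253 + 561\right) - 271610} = 29640 + \frac{1}{814 - 271610} = 29640 + \frac{1}{-270796} = 29640 - \frac{1}{270796} = \frac{8026393439}{270796}$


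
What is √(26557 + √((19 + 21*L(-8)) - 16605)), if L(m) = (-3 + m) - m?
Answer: √(26557 + I*√16649) ≈ 162.96 + 0.3959*I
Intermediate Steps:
L(m) = -3
√(26557 + √((19 + 21*L(-8)) - 16605)) = √(26557 + √((19 + 21*(-3)) - 16605)) = √(26557 + √((19 - 63) - 16605)) = √(26557 + √(-44 - 16605)) = √(26557 + √(-16649)) = √(26557 + I*√16649)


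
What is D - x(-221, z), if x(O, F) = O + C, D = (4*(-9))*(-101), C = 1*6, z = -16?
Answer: 3851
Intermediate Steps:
C = 6
D = 3636 (D = -36*(-101) = 3636)
x(O, F) = 6 + O (x(O, F) = O + 6 = 6 + O)
D - x(-221, z) = 3636 - (6 - 221) = 3636 - 1*(-215) = 3636 + 215 = 3851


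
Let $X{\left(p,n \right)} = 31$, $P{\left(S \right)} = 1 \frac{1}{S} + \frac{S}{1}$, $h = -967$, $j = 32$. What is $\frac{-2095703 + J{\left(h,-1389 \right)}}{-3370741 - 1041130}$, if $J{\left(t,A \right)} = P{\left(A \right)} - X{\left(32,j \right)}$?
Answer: $\frac{2912903848}{6128088819} \approx 0.47534$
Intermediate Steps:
$P{\left(S \right)} = S + \frac{1}{S}$ ($P{\left(S \right)} = \frac{1}{S} + S 1 = \frac{1}{S} + S = S + \frac{1}{S}$)
$J{\left(t,A \right)} = -31 + A + \frac{1}{A}$ ($J{\left(t,A \right)} = \left(A + \frac{1}{A}\right) - 31 = -31 + A + \frac{1}{A}$)
$\frac{-2095703 + J{\left(h,-1389 \right)}}{-3370741 - 1041130} = \frac{-2095703 - \left(1420 + \frac{1}{1389}\right)}{-3370741 - 1041130} = \frac{-2095703 - \frac{1972381}{1389}}{-4411871} = \left(-2095703 - \frac{1972381}{1389}\right) \left(- \frac{1}{4411871}\right) = \left(- \frac{2912903848}{1389}\right) \left(- \frac{1}{4411871}\right) = \frac{2912903848}{6128088819}$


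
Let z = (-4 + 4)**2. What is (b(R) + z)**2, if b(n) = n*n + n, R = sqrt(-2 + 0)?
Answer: 2 - 4*I*sqrt(2) ≈ 2.0 - 5.6569*I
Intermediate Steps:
R = I*sqrt(2) (R = sqrt(-2) = I*sqrt(2) ≈ 1.4142*I)
b(n) = n + n**2 (b(n) = n**2 + n = n + n**2)
z = 0 (z = 0**2 = 0)
(b(R) + z)**2 = ((I*sqrt(2))*(1 + I*sqrt(2)) + 0)**2 = (I*sqrt(2)*(1 + I*sqrt(2)) + 0)**2 = (I*sqrt(2)*(1 + I*sqrt(2)))**2 = -2*(1 + I*sqrt(2))**2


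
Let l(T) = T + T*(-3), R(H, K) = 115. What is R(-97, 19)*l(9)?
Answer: -2070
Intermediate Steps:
l(T) = -2*T (l(T) = T - 3*T = -2*T)
R(-97, 19)*l(9) = 115*(-2*9) = 115*(-18) = -2070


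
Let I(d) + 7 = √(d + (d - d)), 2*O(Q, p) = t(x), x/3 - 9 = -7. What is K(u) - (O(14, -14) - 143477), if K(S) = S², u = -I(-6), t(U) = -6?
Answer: 143523 - 14*I*√6 ≈ 1.4352e+5 - 34.293*I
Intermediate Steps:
x = 6 (x = 27 + 3*(-7) = 27 - 21 = 6)
O(Q, p) = -3 (O(Q, p) = (½)*(-6) = -3)
I(d) = -7 + √d (I(d) = -7 + √(d + (d - d)) = -7 + √(d + 0) = -7 + √d)
u = 7 - I*√6 (u = -(-7 + √(-6)) = -(-7 + I*√6) = 7 - I*√6 ≈ 7.0 - 2.4495*I)
K(u) - (O(14, -14) - 143477) = (7 - I*√6)² - (-3 - 143477) = (7 - I*√6)² - 1*(-143480) = (7 - I*√6)² + 143480 = 143480 + (7 - I*√6)²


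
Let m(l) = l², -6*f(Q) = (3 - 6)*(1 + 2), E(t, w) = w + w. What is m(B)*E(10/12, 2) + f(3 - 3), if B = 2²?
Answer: 131/2 ≈ 65.500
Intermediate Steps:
E(t, w) = 2*w
B = 4
f(Q) = 3/2 (f(Q) = -(3 - 6)*(1 + 2)/6 = -(-1)*3/2 = -⅙*(-9) = 3/2)
m(B)*E(10/12, 2) + f(3 - 3) = 4²*(2*2) + 3/2 = 16*4 + 3/2 = 64 + 3/2 = 131/2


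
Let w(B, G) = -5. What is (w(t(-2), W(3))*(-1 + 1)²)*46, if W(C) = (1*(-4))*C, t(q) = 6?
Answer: 0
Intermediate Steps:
W(C) = -4*C
(w(t(-2), W(3))*(-1 + 1)²)*46 = -5*(-1 + 1)²*46 = -5*0²*46 = -5*0*46 = 0*46 = 0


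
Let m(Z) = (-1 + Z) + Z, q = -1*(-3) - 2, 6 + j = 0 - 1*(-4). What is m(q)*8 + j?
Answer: 6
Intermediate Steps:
j = -2 (j = -6 + (0 - 1*(-4)) = -6 + (0 + 4) = -6 + 4 = -2)
q = 1 (q = 3 - 2 = 1)
m(Z) = -1 + 2*Z
m(q)*8 + j = (-1 + 2*1)*8 - 2 = (-1 + 2)*8 - 2 = 1*8 - 2 = 8 - 2 = 6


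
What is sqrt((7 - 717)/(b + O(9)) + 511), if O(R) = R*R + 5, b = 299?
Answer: sqrt(3018785)/77 ≈ 22.564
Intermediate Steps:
O(R) = 5 + R**2 (O(R) = R**2 + 5 = 5 + R**2)
sqrt((7 - 717)/(b + O(9)) + 511) = sqrt((7 - 717)/(299 + (5 + 9**2)) + 511) = sqrt(-710/(299 + (5 + 81)) + 511) = sqrt(-710/(299 + 86) + 511) = sqrt(-710/385 + 511) = sqrt(-710*1/385 + 511) = sqrt(-142/77 + 511) = sqrt(39205/77) = sqrt(3018785)/77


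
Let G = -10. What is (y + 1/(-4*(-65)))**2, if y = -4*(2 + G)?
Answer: 69239041/67600 ≈ 1024.2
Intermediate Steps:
y = 32 (y = -4*(2 - 10) = -4*(-8) = 32)
(y + 1/(-4*(-65)))**2 = (32 + 1/(-4*(-65)))**2 = (32 + 1/260)**2 = (8321/260)**2 = 69239041/67600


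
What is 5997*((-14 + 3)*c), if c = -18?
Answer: 1187406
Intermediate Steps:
5997*((-14 + 3)*c) = 5997*((-14 + 3)*(-18)) = 5997*(-11*(-18)) = 5997*198 = 1187406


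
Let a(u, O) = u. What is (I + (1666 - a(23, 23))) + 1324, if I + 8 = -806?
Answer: 2153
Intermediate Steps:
I = -814 (I = -8 - 806 = -814)
(I + (1666 - a(23, 23))) + 1324 = (-814 + (1666 - 1*23)) + 1324 = (-814 + (1666 - 23)) + 1324 = (-814 + 1643) + 1324 = 829 + 1324 = 2153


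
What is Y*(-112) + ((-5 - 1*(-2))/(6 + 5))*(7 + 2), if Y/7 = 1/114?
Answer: -5851/627 ≈ -9.3317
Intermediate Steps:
Y = 7/114 ≈ 0.061404
Y*(-112) + ((-5 - 1*(-2))/(6 + 5))*(7 + 2) = (7/114)*(-112) + ((-5 - 1*(-2))/(6 + 5))*(7 + 2) = -392/57 + ((-5 + 2)/11)*9 = -392/57 - 3*1/11*9 = -392/57 - 3/11*9 = -392/57 - 27/11 = -5851/627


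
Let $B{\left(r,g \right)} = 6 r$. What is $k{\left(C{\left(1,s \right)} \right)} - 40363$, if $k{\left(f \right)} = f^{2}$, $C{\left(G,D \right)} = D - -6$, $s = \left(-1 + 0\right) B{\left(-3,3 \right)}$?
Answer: $-39787$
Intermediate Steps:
$s = 18$ ($s = \left(-1 + 0\right) 6 \left(-3\right) = \left(-1\right) \left(-18\right) = 18$)
$C{\left(G,D \right)} = 6 + D$ ($C{\left(G,D \right)} = D + 6 = 6 + D$)
$k{\left(C{\left(1,s \right)} \right)} - 40363 = \left(6 + 18\right)^{2} - 40363 = 24^{2} - 40363 = 576 - 40363 = -39787$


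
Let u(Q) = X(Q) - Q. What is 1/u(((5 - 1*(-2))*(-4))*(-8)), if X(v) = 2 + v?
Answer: 1/2 ≈ 0.50000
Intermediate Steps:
u(Q) = 2 (u(Q) = (2 + Q) - Q = 2)
1/u(((5 - 1*(-2))*(-4))*(-8)) = 1/2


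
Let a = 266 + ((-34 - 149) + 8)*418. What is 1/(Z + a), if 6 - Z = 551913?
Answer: -1/624791 ≈ -1.6005e-6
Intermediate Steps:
Z = -551907 (Z = 6 - 1*551913 = 6 - 551913 = -551907)
a = -72884 (a = 266 + (-183 + 8)*418 = 266 - 175*418 = 266 - 73150 = -72884)
1/(Z + a) = 1/(-551907 - 72884) = 1/(-624791) = -1/624791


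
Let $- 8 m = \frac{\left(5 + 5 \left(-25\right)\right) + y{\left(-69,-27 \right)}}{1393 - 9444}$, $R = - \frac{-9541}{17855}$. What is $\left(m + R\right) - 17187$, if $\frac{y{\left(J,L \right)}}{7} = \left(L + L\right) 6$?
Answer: $- \frac{4941140326523}{287501210} \approx -17187.0$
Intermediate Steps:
$R = \frac{9541}{17855}$ ($R = - \frac{-9541}{17855} = \left(-1\right) \left(- \frac{9541}{17855}\right) = \frac{9541}{17855} \approx 0.53436$)
$y{\left(J,L \right)} = 84 L$ ($y{\left(J,L \right)} = 7 \left(L + L\right) 6 = 7 \cdot 2 L 6 = 7 \cdot 12 L = 84 L$)
$m = - \frac{597}{16102}$ ($m = - \frac{\left(\left(5 + 5 \left(-25\right)\right) + 84 \left(-27\right)\right) \frac{1}{1393 - 9444}}{8} = - \frac{\left(\left(5 - 125\right) - 2268\right) \frac{1}{-8051}}{8} = - \frac{\left(-120 - 2268\right) \left(- \frac{1}{8051}\right)}{8} = - \frac{\left(-2388\right) \left(- \frac{1}{8051}\right)}{8} = \left(- \frac{1}{8}\right) \frac{2388}{8051} = - \frac{597}{16102} \approx -0.037076$)
$\left(m + R\right) - 17187 = \left(- \frac{597}{16102} + \frac{9541}{17855}\right) - 17187 = \frac{142969747}{287501210} - 17187 = - \frac{4941140326523}{287501210}$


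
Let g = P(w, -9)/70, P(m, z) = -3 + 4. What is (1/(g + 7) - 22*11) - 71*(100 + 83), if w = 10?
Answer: -6498315/491 ≈ -13235.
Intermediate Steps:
P(m, z) = 1
g = 1/70 ≈ 0.014286
(1/(g + 7) - 22*11) - 71*(100 + 83) = (1/(1/70 + 7) - 22*11) - 71*(100 + 83) = (1/(491/70) - 242) - 71*183 = (70/491 - 242) - 1*12993 = -118752/491 - 12993 = -6498315/491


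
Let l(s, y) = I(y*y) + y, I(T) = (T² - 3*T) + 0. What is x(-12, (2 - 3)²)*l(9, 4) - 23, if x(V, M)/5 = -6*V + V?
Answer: 63577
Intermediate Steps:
I(T) = T² - 3*T
x(V, M) = -25*V (x(V, M) = 5*(-6*V + V) = 5*(-5*V) = -25*V)
l(s, y) = y + y²*(-3 + y²) (l(s, y) = (y*y)*(-3 + y*y) + y = y²*(-3 + y²) + y = y + y²*(-3 + y²))
x(-12, (2 - 3)²)*l(9, 4) - 23 = (-25*(-12))*(4*(1 + 4*(-3 + 4²))) - 23 = 300*(4*(1 + 4*(-3 + 16))) - 23 = 300*(4*(1 + 4*13)) - 23 = 300*(4*(1 + 52)) - 23 = 300*(4*53) - 23 = 300*212 - 23 = 63600 - 23 = 63577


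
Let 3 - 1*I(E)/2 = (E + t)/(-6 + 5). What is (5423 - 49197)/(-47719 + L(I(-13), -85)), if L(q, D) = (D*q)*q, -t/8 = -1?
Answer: 43774/49079 ≈ 0.89191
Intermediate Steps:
t = 8 (t = -8*(-1) = 8)
I(E) = 22 + 2*E (I(E) = 6 - 2*(E + 8)/(-6 + 5) = 6 - 2*(8 + E)/(-1) = 6 - 2*(8 + E)*(-1) = 6 - 2*(-8 - E) = 6 + (16 + 2*E) = 22 + 2*E)
L(q, D) = D*q²
(5423 - 49197)/(-47719 + L(I(-13), -85)) = (5423 - 49197)/(-47719 - 85*(22 + 2*(-13))²) = -43774/(-47719 - 85*(22 - 26)²) = -43774/(-47719 - 85*(-4)²) = -43774/(-47719 - 85*16) = -43774/(-47719 - 1360) = -43774/(-49079) = -43774*(-1/49079) = 43774/49079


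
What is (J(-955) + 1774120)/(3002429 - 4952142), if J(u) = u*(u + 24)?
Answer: -2663225/1949713 ≈ -1.3660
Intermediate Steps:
J(u) = u*(24 + u)
(J(-955) + 1774120)/(3002429 - 4952142) = (-955*(24 - 955) + 1774120)/(3002429 - 4952142) = (-955*(-931) + 1774120)/(-1949713) = (889105 + 1774120)*(-1/1949713) = 2663225*(-1/1949713) = -2663225/1949713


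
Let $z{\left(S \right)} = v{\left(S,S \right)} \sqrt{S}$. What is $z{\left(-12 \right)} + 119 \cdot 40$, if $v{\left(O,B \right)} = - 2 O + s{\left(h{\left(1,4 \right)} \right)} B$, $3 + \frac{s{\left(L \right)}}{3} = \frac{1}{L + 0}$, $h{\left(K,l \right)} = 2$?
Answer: $4760 + 228 i \sqrt{3} \approx 4760.0 + 394.91 i$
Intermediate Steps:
$s{\left(L \right)} = -9 + \frac{3}{L}$ ($s{\left(L \right)} = -9 + \frac{3}{L + 0} = -9 + \frac{3}{L}$)
$v{\left(O,B \right)} = - 2 O - \frac{15 B}{2}$ ($v{\left(O,B \right)} = - 2 O + \left(-9 + \frac{3}{2}\right) B = - 2 O - \frac{15 B}{2}$)
$z{\left(S \right)} = - \frac{19 S^{\frac{3}{2}}}{2}$ ($z{\left(S \right)} = \left(- 2 S - \frac{15 S}{2}\right) \sqrt{S} = - \frac{19 S}{2} \sqrt{S} = - \frac{19 S^{\frac{3}{2}}}{2}$)
$z{\left(-12 \right)} + 119 \cdot 40 = - \frac{19 \left(-12\right)^{\frac{3}{2}}}{2} + 119 \cdot 40 = - \frac{19 \left(- 24 i \sqrt{3}\right)}{2} + 4760 = 228 i \sqrt{3} + 4760 = 4760 + 228 i \sqrt{3}$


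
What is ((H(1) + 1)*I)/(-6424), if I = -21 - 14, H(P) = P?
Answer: 35/3212 ≈ 0.010897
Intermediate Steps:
I = -35
((H(1) + 1)*I)/(-6424) = ((1 + 1)*(-35))/(-6424) = (2*(-35))*(-1/6424) = -70*(-1/6424) = 35/3212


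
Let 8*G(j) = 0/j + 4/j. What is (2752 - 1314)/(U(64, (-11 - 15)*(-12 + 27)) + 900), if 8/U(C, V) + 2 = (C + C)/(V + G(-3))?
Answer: 1959275/1221568 ≈ 1.6039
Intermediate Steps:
G(j) = 1/(2*j) (G(j) = (0/j + 4/j)/8 = (0 + 4/j)/8 = (4/j)/8 = 1/(2*j))
U(C, V) = 8/(-2 + 2*C/(-⅙ + V)) (U(C, V) = 8/(-2 + (C + C)/(V + (½)/(-3))) = 8/(-2 + (2*C)/(V + (½)*(-⅓))) = 8/(-2 + (2*C)/(V - ⅙)) = 8/(-2 + (2*C)/(-⅙ + V)) = 8/(-2 + 2*C/(-⅙ + V)))
(2752 - 1314)/(U(64, (-11 - 15)*(-12 + 27)) + 900) = (2752 - 1314)/(4*(-1 + 6*((-11 - 15)*(-12 + 27)))/(1 - 6*(-11 - 15)*(-12 + 27) + 6*64) + 900) = 1438/(4*(-1 + 6*(-26*15))/(1 - (-156)*15 + 384) + 900) = 1438/(4*(-1 + 6*(-390))/(1 - 6*(-390) + 384) + 900) = 1438/(4*(-1 - 2340)/(1 + 2340 + 384) + 900) = 1438/(4*(-2341)/2725 + 900) = 1438/(4*(1/2725)*(-2341) + 900) = 1438/(-9364/2725 + 900) = 1438/(2443136/2725) = 1438*(2725/2443136) = 1959275/1221568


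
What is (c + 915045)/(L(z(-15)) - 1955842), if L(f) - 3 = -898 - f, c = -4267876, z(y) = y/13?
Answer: 43586803/25437566 ≈ 1.7135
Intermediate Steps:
z(y) = y/13 (z(y) = y*(1/13) = y/13)
L(f) = -895 - f (L(f) = 3 + (-898 - f) = -895 - f)
(c + 915045)/(L(z(-15)) - 1955842) = (-4267876 + 915045)/((-895 - (-15)/13) - 1955842) = -3352831/((-895 - 1*(-15/13)) - 1955842) = -3352831/((-895 + 15/13) - 1955842) = -3352831/(-11620/13 - 1955842) = -3352831/(-25437566/13) = -3352831*(-13/25437566) = 43586803/25437566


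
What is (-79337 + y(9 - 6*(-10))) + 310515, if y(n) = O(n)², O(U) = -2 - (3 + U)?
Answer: 236654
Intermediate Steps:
O(U) = -5 - U (O(U) = -2 + (-3 - U) = -5 - U)
y(n) = (-5 - n)²
(-79337 + y(9 - 6*(-10))) + 310515 = (-79337 + (5 + (9 - 6*(-10)))²) + 310515 = (-79337 + (5 + (9 + 60))²) + 310515 = (-79337 + (5 + 69)²) + 310515 = (-79337 + 74²) + 310515 = (-79337 + 5476) + 310515 = -73861 + 310515 = 236654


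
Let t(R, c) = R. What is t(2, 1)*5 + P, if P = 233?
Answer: 243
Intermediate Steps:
t(2, 1)*5 + P = 2*5 + 233 = 10 + 233 = 243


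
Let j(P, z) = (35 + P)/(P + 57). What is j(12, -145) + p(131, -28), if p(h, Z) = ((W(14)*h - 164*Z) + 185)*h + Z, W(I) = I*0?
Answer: 43177418/69 ≈ 6.2576e+5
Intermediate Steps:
j(P, z) = (35 + P)/(57 + P)
W(I) = 0
p(h, Z) = Z + h*(185 - 164*Z) (p(h, Z) = ((0*h - 164*Z) + 185)*h + Z = ((0 - 164*Z) + 185)*h + Z = (-164*Z + 185)*h + Z = (185 - 164*Z)*h + Z = h*(185 - 164*Z) + Z = Z + h*(185 - 164*Z))
j(12, -145) + p(131, -28) = (35 + 12)/(57 + 12) + (-28 + 185*131 - 164*(-28)*131) = 47/69 + (-28 + 24235 + 601552) = (1/69)*47 + 625759 = 47/69 + 625759 = 43177418/69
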